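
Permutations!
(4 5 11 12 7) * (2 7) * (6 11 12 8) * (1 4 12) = (1 4 5)(2 7 12)(6 11 8) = [0, 4, 7, 3, 5, 1, 11, 12, 6, 9, 10, 8, 2]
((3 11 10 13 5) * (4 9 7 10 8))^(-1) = ((3 11 8 4 9 7 10 13 5))^(-1) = (3 5 13 10 7 9 4 8 11)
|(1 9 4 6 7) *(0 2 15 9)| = |(0 2 15 9 4 6 7 1)| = 8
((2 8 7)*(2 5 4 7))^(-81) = (2 8) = ((2 8)(4 7 5))^(-81)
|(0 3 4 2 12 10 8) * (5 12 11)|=|(0 3 4 2 11 5 12 10 8)|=9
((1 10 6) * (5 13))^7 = (1 10 6)(5 13) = ((1 10 6)(5 13))^7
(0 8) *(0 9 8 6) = (0 6)(8 9) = [6, 1, 2, 3, 4, 5, 0, 7, 9, 8]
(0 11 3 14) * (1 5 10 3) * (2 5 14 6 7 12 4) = [11, 14, 5, 6, 2, 10, 7, 12, 8, 9, 3, 1, 4, 13, 0] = (0 11 1 14)(2 5 10 3 6 7 12 4)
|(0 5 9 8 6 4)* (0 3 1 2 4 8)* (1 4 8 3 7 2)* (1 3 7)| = |(0 5 9)(1 3 4)(2 8 6 7)| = 12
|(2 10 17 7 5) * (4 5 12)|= |(2 10 17 7 12 4 5)|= 7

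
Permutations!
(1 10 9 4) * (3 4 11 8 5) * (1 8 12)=(1 10 9 11 12)(3 4 8 5)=[0, 10, 2, 4, 8, 3, 6, 7, 5, 11, 9, 12, 1]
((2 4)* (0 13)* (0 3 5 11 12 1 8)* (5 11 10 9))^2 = (0 3 12 8 13 11 1)(5 9 10)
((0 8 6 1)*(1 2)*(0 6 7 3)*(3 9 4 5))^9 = (0 7 4 3 8 9 5)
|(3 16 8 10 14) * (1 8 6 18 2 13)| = 10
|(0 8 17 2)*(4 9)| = 4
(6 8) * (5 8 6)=(5 8)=[0, 1, 2, 3, 4, 8, 6, 7, 5]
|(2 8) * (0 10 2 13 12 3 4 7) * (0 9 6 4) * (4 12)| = 11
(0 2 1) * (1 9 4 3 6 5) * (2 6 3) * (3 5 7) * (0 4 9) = (9)(0 6 7 3 5 1 4 2) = [6, 4, 0, 5, 2, 1, 7, 3, 8, 9]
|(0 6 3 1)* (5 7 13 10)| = |(0 6 3 1)(5 7 13 10)| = 4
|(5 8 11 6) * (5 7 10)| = |(5 8 11 6 7 10)| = 6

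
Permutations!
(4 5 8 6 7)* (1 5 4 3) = [0, 5, 2, 1, 4, 8, 7, 3, 6] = (1 5 8 6 7 3)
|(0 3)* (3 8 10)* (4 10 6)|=6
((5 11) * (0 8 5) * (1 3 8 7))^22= (0 7 1 3 8 5 11)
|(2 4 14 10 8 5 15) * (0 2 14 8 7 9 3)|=|(0 2 4 8 5 15 14 10 7 9 3)|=11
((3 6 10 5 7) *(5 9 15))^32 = (3 15 6 5 10 7 9) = ((3 6 10 9 15 5 7))^32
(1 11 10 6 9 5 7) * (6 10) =(1 11 6 9 5 7) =[0, 11, 2, 3, 4, 7, 9, 1, 8, 5, 10, 6]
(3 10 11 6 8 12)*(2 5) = (2 5)(3 10 11 6 8 12) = [0, 1, 5, 10, 4, 2, 8, 7, 12, 9, 11, 6, 3]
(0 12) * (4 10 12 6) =[6, 1, 2, 3, 10, 5, 4, 7, 8, 9, 12, 11, 0] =(0 6 4 10 12)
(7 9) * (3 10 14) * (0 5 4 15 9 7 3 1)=[5, 0, 2, 10, 15, 4, 6, 7, 8, 3, 14, 11, 12, 13, 1, 9]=(0 5 4 15 9 3 10 14 1)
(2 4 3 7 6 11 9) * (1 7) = (1 7 6 11 9 2 4 3) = [0, 7, 4, 1, 3, 5, 11, 6, 8, 2, 10, 9]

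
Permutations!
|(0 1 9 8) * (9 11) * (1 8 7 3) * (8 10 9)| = 8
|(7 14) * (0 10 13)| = |(0 10 13)(7 14)| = 6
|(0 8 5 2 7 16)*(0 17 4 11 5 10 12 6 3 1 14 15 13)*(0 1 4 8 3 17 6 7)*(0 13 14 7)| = |(0 3 4 11 5 2 13 1 7 16 6 17 8 10 12)(14 15)| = 30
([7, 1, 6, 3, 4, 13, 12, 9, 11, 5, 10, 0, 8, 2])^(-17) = (0 5 6 11 9 2 8 7 13 12)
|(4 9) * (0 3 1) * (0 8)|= |(0 3 1 8)(4 9)|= 4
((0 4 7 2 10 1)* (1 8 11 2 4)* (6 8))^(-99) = (0 1)(2 10 6 8 11)(4 7)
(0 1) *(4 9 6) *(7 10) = (0 1)(4 9 6)(7 10) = [1, 0, 2, 3, 9, 5, 4, 10, 8, 6, 7]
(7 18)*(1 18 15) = [0, 18, 2, 3, 4, 5, 6, 15, 8, 9, 10, 11, 12, 13, 14, 1, 16, 17, 7] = (1 18 7 15)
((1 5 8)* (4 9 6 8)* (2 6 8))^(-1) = (1 8 9 4 5)(2 6) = ((1 5 4 9 8)(2 6))^(-1)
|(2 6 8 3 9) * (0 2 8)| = 3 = |(0 2 6)(3 9 8)|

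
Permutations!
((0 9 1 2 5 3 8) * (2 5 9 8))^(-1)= ((0 8)(1 5 3 2 9))^(-1)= (0 8)(1 9 2 3 5)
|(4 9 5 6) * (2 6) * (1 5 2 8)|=|(1 5 8)(2 6 4 9)|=12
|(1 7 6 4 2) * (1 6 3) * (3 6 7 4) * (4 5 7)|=|(1 5 7 6 3)(2 4)|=10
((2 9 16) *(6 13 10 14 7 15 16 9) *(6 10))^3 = (2 7)(6 13)(10 15)(14 16)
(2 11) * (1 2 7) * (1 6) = (1 2 11 7 6) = [0, 2, 11, 3, 4, 5, 1, 6, 8, 9, 10, 7]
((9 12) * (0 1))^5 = (0 1)(9 12)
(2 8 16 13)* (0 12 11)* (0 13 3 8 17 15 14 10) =(0 12 11 13 2 17 15 14 10)(3 8 16) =[12, 1, 17, 8, 4, 5, 6, 7, 16, 9, 0, 13, 11, 2, 10, 14, 3, 15]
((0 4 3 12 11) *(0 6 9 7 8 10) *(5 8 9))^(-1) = ((0 4 3 12 11 6 5 8 10)(7 9))^(-1) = (0 10 8 5 6 11 12 3 4)(7 9)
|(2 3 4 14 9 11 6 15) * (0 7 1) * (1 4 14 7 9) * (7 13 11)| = |(0 9 7 4 13 11 6 15 2 3 14 1)| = 12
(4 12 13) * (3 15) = [0, 1, 2, 15, 12, 5, 6, 7, 8, 9, 10, 11, 13, 4, 14, 3] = (3 15)(4 12 13)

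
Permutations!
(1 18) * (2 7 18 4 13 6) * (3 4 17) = (1 17 3 4 13 6 2 7 18) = [0, 17, 7, 4, 13, 5, 2, 18, 8, 9, 10, 11, 12, 6, 14, 15, 16, 3, 1]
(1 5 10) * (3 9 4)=(1 5 10)(3 9 4)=[0, 5, 2, 9, 3, 10, 6, 7, 8, 4, 1]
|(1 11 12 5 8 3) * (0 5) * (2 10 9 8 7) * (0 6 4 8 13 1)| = 14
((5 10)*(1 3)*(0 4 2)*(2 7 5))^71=((0 4 7 5 10 2)(1 3))^71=(0 2 10 5 7 4)(1 3)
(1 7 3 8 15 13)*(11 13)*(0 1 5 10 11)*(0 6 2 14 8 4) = [1, 7, 14, 4, 0, 10, 2, 3, 15, 9, 11, 13, 12, 5, 8, 6] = (0 1 7 3 4)(2 14 8 15 6)(5 10 11 13)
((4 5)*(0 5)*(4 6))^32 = (6) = ((0 5 6 4))^32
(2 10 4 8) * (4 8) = (2 10 8) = [0, 1, 10, 3, 4, 5, 6, 7, 2, 9, 8]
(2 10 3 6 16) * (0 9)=(0 9)(2 10 3 6 16)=[9, 1, 10, 6, 4, 5, 16, 7, 8, 0, 3, 11, 12, 13, 14, 15, 2]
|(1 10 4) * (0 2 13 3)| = 12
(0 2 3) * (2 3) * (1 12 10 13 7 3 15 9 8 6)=(0 15 9 8 6 1 12 10 13 7 3)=[15, 12, 2, 0, 4, 5, 1, 3, 6, 8, 13, 11, 10, 7, 14, 9]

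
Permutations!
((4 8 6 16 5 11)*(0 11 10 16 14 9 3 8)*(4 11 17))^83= ((0 17 4)(3 8 6 14 9)(5 10 16))^83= (0 4 17)(3 14 8 9 6)(5 16 10)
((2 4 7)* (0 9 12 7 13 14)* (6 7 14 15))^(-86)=(0 12)(2 6 13)(4 7 15)(9 14)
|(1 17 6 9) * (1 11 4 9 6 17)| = 3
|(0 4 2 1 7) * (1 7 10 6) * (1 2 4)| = |(0 1 10 6 2 7)| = 6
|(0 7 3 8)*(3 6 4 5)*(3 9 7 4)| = |(0 4 5 9 7 6 3 8)| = 8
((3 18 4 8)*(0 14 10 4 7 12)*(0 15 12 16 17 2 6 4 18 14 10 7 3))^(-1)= (0 8 4 6 2 17 16 7 14 3 18 10)(12 15)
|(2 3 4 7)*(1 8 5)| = |(1 8 5)(2 3 4 7)| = 12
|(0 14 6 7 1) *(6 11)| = 6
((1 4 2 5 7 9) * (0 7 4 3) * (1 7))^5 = ((0 1 3)(2 5 4)(7 9))^5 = (0 3 1)(2 4 5)(7 9)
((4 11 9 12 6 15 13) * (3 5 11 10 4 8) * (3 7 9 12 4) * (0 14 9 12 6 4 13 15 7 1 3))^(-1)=(15)(0 10 4 12 7 6 11 5 3 1 8 13 9 14)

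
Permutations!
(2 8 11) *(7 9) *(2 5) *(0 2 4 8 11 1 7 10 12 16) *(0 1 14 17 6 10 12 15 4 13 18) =[2, 7, 11, 3, 8, 13, 10, 9, 14, 12, 15, 5, 16, 18, 17, 4, 1, 6, 0] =(0 2 11 5 13 18)(1 7 9 12 16)(4 8 14 17 6 10 15)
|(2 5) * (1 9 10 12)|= 4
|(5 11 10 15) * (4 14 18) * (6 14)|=4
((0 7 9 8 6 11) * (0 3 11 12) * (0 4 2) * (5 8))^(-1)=((0 7 9 5 8 6 12 4 2)(3 11))^(-1)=(0 2 4 12 6 8 5 9 7)(3 11)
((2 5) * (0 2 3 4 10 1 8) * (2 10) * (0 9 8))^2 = (0 1 10)(2 3)(4 5)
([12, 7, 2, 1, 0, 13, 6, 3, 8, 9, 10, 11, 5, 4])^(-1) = (0 4 13 5 12)(1 3 7)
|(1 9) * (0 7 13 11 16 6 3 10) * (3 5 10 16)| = 18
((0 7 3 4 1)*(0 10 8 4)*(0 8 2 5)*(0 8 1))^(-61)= ((0 7 3 1 10 2 5 8 4))^(-61)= (0 3 10 5 4 7 1 2 8)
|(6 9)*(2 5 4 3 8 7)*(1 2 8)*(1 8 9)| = 9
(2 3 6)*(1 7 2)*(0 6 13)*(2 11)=[6, 7, 3, 13, 4, 5, 1, 11, 8, 9, 10, 2, 12, 0]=(0 6 1 7 11 2 3 13)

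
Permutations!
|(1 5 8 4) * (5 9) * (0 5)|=|(0 5 8 4 1 9)|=6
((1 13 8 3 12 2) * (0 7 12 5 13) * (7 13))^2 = (0 8 5 12 1 13 3 7 2)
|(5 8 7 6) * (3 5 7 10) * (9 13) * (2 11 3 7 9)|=|(2 11 3 5 8 10 7 6 9 13)|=10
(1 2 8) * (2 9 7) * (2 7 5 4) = (1 9 5 4 2 8) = [0, 9, 8, 3, 2, 4, 6, 7, 1, 5]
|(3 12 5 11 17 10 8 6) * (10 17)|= 7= |(17)(3 12 5 11 10 8 6)|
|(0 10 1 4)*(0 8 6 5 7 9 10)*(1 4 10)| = |(1 10 4 8 6 5 7 9)| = 8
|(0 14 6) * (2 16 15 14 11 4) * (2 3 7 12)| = |(0 11 4 3 7 12 2 16 15 14 6)| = 11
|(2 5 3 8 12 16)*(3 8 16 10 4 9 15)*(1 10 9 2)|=|(1 10 4 2 5 8 12 9 15 3 16)|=11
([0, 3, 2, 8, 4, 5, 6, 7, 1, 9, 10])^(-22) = [0, 8, 2, 1, 4, 5, 6, 7, 3, 9, 10]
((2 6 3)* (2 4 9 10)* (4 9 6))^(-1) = ((2 4 6 3 9 10))^(-1) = (2 10 9 3 6 4)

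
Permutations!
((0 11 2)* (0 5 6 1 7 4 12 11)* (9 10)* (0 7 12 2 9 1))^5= (12)(0 6 5 2 4 7)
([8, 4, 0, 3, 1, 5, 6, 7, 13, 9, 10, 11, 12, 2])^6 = [13, 1, 8, 3, 4, 5, 6, 7, 2, 9, 10, 11, 12, 0]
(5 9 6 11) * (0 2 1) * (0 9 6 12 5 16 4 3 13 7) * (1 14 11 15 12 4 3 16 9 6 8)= (0 2 14 11 9 4 16 3 13 7)(1 6 15 12 5 8)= [2, 6, 14, 13, 16, 8, 15, 0, 1, 4, 10, 9, 5, 7, 11, 12, 3]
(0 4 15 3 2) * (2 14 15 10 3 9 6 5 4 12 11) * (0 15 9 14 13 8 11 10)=[12, 1, 15, 13, 0, 4, 5, 7, 11, 6, 3, 2, 10, 8, 9, 14]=(0 12 10 3 13 8 11 2 15 14 9 6 5 4)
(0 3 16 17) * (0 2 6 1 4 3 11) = (0 11)(1 4 3 16 17 2 6) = [11, 4, 6, 16, 3, 5, 1, 7, 8, 9, 10, 0, 12, 13, 14, 15, 17, 2]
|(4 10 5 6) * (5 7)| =|(4 10 7 5 6)| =5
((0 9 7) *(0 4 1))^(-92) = (0 4 9 1 7)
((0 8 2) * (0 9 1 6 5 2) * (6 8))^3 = (0 2 8 5 1 6 9)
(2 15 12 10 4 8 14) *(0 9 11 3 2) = [9, 1, 15, 2, 8, 5, 6, 7, 14, 11, 4, 3, 10, 13, 0, 12] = (0 9 11 3 2 15 12 10 4 8 14)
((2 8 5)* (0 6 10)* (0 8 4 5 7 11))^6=((0 6 10 8 7 11)(2 4 5))^6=(11)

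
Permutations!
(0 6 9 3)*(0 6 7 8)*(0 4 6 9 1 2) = [7, 2, 0, 9, 6, 5, 1, 8, 4, 3] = (0 7 8 4 6 1 2)(3 9)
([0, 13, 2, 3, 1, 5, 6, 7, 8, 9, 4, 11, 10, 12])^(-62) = [0, 10, 2, 3, 12, 5, 6, 7, 8, 9, 13, 11, 1, 4]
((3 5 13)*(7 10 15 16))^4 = ((3 5 13)(7 10 15 16))^4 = (16)(3 5 13)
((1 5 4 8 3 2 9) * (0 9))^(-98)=(0 3 4 1)(2 8 5 9)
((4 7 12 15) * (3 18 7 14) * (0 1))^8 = (3 18 7 12 15 4 14)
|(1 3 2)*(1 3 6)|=2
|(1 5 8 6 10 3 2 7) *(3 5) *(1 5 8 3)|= 12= |(2 7 5 3)(6 10 8)|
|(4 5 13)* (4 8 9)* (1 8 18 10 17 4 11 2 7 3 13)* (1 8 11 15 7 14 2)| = |(1 11)(2 14)(3 13 18 10 17 4 5 8 9 15 7)| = 22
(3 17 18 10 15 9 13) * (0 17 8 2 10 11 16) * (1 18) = (0 17 1 18 11 16)(2 10 15 9 13 3 8) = [17, 18, 10, 8, 4, 5, 6, 7, 2, 13, 15, 16, 12, 3, 14, 9, 0, 1, 11]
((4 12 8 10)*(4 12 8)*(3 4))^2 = ((3 4 8 10 12))^2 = (3 8 12 4 10)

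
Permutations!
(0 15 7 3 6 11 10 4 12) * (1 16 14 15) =(0 1 16 14 15 7 3 6 11 10 4 12) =[1, 16, 2, 6, 12, 5, 11, 3, 8, 9, 4, 10, 0, 13, 15, 7, 14]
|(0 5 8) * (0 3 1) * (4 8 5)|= |(0 4 8 3 1)|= 5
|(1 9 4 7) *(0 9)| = 5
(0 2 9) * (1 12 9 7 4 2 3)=[3, 12, 7, 1, 2, 5, 6, 4, 8, 0, 10, 11, 9]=(0 3 1 12 9)(2 7 4)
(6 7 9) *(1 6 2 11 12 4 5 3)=(1 6 7 9 2 11 12 4 5 3)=[0, 6, 11, 1, 5, 3, 7, 9, 8, 2, 10, 12, 4]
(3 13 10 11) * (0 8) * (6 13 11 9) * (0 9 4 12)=(0 8 9 6 13 10 4 12)(3 11)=[8, 1, 2, 11, 12, 5, 13, 7, 9, 6, 4, 3, 0, 10]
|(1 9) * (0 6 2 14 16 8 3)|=14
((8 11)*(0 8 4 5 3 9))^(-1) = ((0 8 11 4 5 3 9))^(-1) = (0 9 3 5 4 11 8)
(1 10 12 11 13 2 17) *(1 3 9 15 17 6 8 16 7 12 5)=(1 10 5)(2 6 8 16 7 12 11 13)(3 9 15 17)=[0, 10, 6, 9, 4, 1, 8, 12, 16, 15, 5, 13, 11, 2, 14, 17, 7, 3]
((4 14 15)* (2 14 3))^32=((2 14 15 4 3))^32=(2 15 3 14 4)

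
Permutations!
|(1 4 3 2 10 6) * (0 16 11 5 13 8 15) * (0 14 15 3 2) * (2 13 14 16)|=|(0 2 10 6 1 4 13 8 3)(5 14 15 16 11)|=45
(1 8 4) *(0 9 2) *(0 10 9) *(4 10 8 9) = (1 9 2 8 10 4) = [0, 9, 8, 3, 1, 5, 6, 7, 10, 2, 4]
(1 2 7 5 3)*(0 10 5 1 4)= (0 10 5 3 4)(1 2 7)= [10, 2, 7, 4, 0, 3, 6, 1, 8, 9, 5]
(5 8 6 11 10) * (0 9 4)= [9, 1, 2, 3, 0, 8, 11, 7, 6, 4, 5, 10]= (0 9 4)(5 8 6 11 10)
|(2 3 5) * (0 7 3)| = 5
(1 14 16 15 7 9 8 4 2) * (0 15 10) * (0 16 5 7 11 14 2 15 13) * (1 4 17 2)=[13, 1, 4, 3, 15, 7, 6, 9, 17, 8, 16, 14, 12, 0, 5, 11, 10, 2]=(0 13)(2 4 15 11 14 5 7 9 8 17)(10 16)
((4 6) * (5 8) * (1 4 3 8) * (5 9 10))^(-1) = (1 5 10 9 8 3 6 4)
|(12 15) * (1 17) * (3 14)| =|(1 17)(3 14)(12 15)| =2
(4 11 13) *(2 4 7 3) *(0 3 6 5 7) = (0 3 2 4 11 13)(5 7 6) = [3, 1, 4, 2, 11, 7, 5, 6, 8, 9, 10, 13, 12, 0]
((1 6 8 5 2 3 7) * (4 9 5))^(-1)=(1 7 3 2 5 9 4 8 6)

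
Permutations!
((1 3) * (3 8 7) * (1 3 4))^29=(1 8 7 4)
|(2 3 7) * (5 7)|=4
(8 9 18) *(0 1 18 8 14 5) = (0 1 18 14 5)(8 9) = [1, 18, 2, 3, 4, 0, 6, 7, 9, 8, 10, 11, 12, 13, 5, 15, 16, 17, 14]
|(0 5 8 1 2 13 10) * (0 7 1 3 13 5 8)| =9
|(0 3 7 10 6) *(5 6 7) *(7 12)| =|(0 3 5 6)(7 10 12)| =12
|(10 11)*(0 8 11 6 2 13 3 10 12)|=20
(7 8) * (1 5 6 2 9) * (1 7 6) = (1 5)(2 9 7 8 6) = [0, 5, 9, 3, 4, 1, 2, 8, 6, 7]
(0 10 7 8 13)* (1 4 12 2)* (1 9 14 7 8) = (0 10 8 13)(1 4 12 2 9 14 7) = [10, 4, 9, 3, 12, 5, 6, 1, 13, 14, 8, 11, 2, 0, 7]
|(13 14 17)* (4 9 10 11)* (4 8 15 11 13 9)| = |(8 15 11)(9 10 13 14 17)| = 15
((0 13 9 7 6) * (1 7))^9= (0 1)(6 9)(7 13)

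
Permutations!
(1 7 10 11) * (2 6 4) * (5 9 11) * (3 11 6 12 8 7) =(1 3 11)(2 12 8 7 10 5 9 6 4) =[0, 3, 12, 11, 2, 9, 4, 10, 7, 6, 5, 1, 8]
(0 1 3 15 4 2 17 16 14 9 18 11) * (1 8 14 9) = (0 8 14 1 3 15 4 2 17 16 9 18 11) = [8, 3, 17, 15, 2, 5, 6, 7, 14, 18, 10, 0, 12, 13, 1, 4, 9, 16, 11]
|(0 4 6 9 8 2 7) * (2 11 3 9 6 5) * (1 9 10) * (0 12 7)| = 12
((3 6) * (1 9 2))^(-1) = (1 2 9)(3 6)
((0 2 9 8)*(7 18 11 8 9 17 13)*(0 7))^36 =((0 2 17 13)(7 18 11 8))^36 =(18)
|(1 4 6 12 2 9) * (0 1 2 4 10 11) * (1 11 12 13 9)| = 8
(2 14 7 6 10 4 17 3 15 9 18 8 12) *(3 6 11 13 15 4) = (2 14 7 11 13 15 9 18 8 12)(3 4 17 6 10) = [0, 1, 14, 4, 17, 5, 10, 11, 12, 18, 3, 13, 2, 15, 7, 9, 16, 6, 8]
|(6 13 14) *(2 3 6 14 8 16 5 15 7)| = 9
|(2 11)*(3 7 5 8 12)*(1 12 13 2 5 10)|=|(1 12 3 7 10)(2 11 5 8 13)|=5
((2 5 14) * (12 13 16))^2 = ((2 5 14)(12 13 16))^2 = (2 14 5)(12 16 13)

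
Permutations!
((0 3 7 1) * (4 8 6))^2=((0 3 7 1)(4 8 6))^2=(0 7)(1 3)(4 6 8)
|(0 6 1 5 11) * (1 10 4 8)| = |(0 6 10 4 8 1 5 11)| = 8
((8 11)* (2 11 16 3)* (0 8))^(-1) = (0 11 2 3 16 8)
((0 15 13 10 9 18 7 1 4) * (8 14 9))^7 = (0 18 10 4 9 13 1 14 15 7 8)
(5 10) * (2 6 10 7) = (2 6 10 5 7) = [0, 1, 6, 3, 4, 7, 10, 2, 8, 9, 5]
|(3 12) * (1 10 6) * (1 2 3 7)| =|(1 10 6 2 3 12 7)| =7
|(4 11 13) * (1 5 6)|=3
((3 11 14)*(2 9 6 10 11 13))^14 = ((2 9 6 10 11 14 3 13))^14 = (2 3 11 6)(9 13 14 10)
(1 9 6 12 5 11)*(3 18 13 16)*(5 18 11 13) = [0, 9, 2, 11, 4, 13, 12, 7, 8, 6, 10, 1, 18, 16, 14, 15, 3, 17, 5] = (1 9 6 12 18 5 13 16 3 11)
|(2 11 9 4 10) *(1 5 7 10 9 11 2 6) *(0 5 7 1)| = 6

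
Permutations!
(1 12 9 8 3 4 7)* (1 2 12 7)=(1 7 2 12 9 8 3 4)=[0, 7, 12, 4, 1, 5, 6, 2, 3, 8, 10, 11, 9]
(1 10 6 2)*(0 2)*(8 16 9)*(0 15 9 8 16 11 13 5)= [2, 10, 1, 3, 4, 0, 15, 7, 11, 16, 6, 13, 12, 5, 14, 9, 8]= (0 2 1 10 6 15 9 16 8 11 13 5)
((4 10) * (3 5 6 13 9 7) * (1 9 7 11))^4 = (1 9 11)(3 7 13 6 5)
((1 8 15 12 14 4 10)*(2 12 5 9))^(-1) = (1 10 4 14 12 2 9 5 15 8)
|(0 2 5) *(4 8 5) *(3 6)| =10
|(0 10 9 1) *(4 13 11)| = |(0 10 9 1)(4 13 11)| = 12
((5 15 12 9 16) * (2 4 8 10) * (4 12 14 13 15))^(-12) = (2 5)(4 12)(8 9)(10 16) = ((2 12 9 16 5 4 8 10)(13 15 14))^(-12)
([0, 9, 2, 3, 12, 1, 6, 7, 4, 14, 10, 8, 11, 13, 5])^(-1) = (1 5 14 9)(4 8 11 12)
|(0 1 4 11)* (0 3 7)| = |(0 1 4 11 3 7)| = 6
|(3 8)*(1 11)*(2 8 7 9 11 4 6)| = |(1 4 6 2 8 3 7 9 11)| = 9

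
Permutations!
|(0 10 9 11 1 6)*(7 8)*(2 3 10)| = 8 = |(0 2 3 10 9 11 1 6)(7 8)|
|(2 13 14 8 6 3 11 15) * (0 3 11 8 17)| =|(0 3 8 6 11 15 2 13 14 17)| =10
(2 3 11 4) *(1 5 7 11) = (1 5 7 11 4 2 3) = [0, 5, 3, 1, 2, 7, 6, 11, 8, 9, 10, 4]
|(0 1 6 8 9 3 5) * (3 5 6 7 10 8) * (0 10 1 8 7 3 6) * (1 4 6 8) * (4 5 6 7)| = 12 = |(0 1 3)(4 7 5 10)(6 8 9)|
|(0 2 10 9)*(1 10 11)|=6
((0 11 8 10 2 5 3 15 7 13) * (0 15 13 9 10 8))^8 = ((0 11)(2 5 3 13 15 7 9 10))^8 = (15)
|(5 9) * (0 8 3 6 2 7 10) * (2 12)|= 8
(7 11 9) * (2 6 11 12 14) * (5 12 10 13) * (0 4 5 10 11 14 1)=(0 4 5 12 1)(2 6 14)(7 11 9)(10 13)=[4, 0, 6, 3, 5, 12, 14, 11, 8, 7, 13, 9, 1, 10, 2]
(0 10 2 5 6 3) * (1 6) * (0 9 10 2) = [2, 6, 5, 9, 4, 1, 3, 7, 8, 10, 0] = (0 2 5 1 6 3 9 10)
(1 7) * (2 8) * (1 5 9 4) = [0, 7, 8, 3, 1, 9, 6, 5, 2, 4] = (1 7 5 9 4)(2 8)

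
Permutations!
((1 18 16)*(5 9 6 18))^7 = (1 5 9 6 18 16)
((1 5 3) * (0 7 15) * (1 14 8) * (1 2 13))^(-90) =(15)(1 5 3 14 8 2 13)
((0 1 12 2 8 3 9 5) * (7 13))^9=(0 1 12 2 8 3 9 5)(7 13)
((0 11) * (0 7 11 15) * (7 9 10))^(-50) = (15)(7 9)(10 11)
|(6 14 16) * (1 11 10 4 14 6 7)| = 7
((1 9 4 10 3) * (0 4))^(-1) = (0 9 1 3 10 4)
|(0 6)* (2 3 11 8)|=|(0 6)(2 3 11 8)|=4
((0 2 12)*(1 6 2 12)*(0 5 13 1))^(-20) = ((0 12 5 13 1 6 2))^(-20) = (0 12 5 13 1 6 2)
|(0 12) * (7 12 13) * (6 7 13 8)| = |(13)(0 8 6 7 12)| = 5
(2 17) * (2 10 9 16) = (2 17 10 9 16) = [0, 1, 17, 3, 4, 5, 6, 7, 8, 16, 9, 11, 12, 13, 14, 15, 2, 10]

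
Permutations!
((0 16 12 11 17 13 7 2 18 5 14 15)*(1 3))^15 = ((0 16 12 11 17 13 7 2 18 5 14 15)(1 3))^15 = (0 11 7 5)(1 3)(2 14 16 17)(12 13 18 15)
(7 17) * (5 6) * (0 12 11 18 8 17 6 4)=(0 12 11 18 8 17 7 6 5 4)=[12, 1, 2, 3, 0, 4, 5, 6, 17, 9, 10, 18, 11, 13, 14, 15, 16, 7, 8]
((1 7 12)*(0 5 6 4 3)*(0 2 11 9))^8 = (1 12 7)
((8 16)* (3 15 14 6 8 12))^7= ((3 15 14 6 8 16 12))^7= (16)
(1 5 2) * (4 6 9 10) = (1 5 2)(4 6 9 10) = [0, 5, 1, 3, 6, 2, 9, 7, 8, 10, 4]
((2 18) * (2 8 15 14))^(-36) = ((2 18 8 15 14))^(-36) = (2 14 15 8 18)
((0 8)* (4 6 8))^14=(0 6)(4 8)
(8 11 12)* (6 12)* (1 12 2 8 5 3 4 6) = (1 12 5 3 4 6 2 8 11) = [0, 12, 8, 4, 6, 3, 2, 7, 11, 9, 10, 1, 5]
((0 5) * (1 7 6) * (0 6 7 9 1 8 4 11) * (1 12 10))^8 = ((0 5 6 8 4 11)(1 9 12 10))^8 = (12)(0 6 4)(5 8 11)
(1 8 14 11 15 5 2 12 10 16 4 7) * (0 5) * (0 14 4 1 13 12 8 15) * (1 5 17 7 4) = (0 17 7 13 12 10 16 5 2 8 1 15 14 11) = [17, 15, 8, 3, 4, 2, 6, 13, 1, 9, 16, 0, 10, 12, 11, 14, 5, 7]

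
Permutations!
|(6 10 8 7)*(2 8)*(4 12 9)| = |(2 8 7 6 10)(4 12 9)| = 15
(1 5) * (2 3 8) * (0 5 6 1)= (0 5)(1 6)(2 3 8)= [5, 6, 3, 8, 4, 0, 1, 7, 2]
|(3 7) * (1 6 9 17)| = 4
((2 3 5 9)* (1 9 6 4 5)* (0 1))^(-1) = ((0 1 9 2 3)(4 5 6))^(-1) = (0 3 2 9 1)(4 6 5)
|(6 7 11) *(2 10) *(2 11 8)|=6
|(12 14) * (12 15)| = 3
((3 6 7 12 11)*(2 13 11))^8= (2 13 11 3 6 7 12)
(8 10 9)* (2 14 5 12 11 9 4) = [0, 1, 14, 3, 2, 12, 6, 7, 10, 8, 4, 9, 11, 13, 5] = (2 14 5 12 11 9 8 10 4)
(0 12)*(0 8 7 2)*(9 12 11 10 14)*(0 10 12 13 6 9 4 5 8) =(0 11 12)(2 10 14 4 5 8 7)(6 9 13) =[11, 1, 10, 3, 5, 8, 9, 2, 7, 13, 14, 12, 0, 6, 4]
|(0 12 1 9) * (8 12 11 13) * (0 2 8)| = 15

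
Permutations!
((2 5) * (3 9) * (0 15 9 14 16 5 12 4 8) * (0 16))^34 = (0 14 3 9 15)(2 16 4)(5 8 12)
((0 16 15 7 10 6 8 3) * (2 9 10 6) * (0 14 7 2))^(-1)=(0 10 9 2 15 16)(3 8 6 7 14)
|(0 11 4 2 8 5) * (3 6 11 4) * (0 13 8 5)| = 6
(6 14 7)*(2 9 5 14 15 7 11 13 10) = (2 9 5 14 11 13 10)(6 15 7) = [0, 1, 9, 3, 4, 14, 15, 6, 8, 5, 2, 13, 12, 10, 11, 7]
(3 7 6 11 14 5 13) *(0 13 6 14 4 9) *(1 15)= (0 13 3 7 14 5 6 11 4 9)(1 15)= [13, 15, 2, 7, 9, 6, 11, 14, 8, 0, 10, 4, 12, 3, 5, 1]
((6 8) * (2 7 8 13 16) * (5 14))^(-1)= (2 16 13 6 8 7)(5 14)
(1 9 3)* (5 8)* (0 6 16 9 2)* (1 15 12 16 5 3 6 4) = (0 4 1 2)(3 15 12 16 9 6 5 8) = [4, 2, 0, 15, 1, 8, 5, 7, 3, 6, 10, 11, 16, 13, 14, 12, 9]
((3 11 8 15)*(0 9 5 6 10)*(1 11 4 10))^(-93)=((0 9 5 6 1 11 8 15 3 4 10))^(-93)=(0 8 9 15 5 3 6 4 1 10 11)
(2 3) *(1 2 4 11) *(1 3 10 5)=[0, 2, 10, 4, 11, 1, 6, 7, 8, 9, 5, 3]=(1 2 10 5)(3 4 11)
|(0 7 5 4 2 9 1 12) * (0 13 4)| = 6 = |(0 7 5)(1 12 13 4 2 9)|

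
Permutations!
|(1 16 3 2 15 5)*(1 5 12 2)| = 3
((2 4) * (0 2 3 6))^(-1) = ((0 2 4 3 6))^(-1) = (0 6 3 4 2)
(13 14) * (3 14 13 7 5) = [0, 1, 2, 14, 4, 3, 6, 5, 8, 9, 10, 11, 12, 13, 7] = (3 14 7 5)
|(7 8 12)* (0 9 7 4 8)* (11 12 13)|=|(0 9 7)(4 8 13 11 12)|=15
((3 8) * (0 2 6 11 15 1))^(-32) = ((0 2 6 11 15 1)(3 8))^(-32) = (0 15 6)(1 11 2)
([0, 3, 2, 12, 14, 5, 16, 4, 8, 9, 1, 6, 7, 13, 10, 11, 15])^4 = (16)(1 4 3 14 12 10 7)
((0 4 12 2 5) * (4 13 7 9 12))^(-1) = (0 5 2 12 9 7 13)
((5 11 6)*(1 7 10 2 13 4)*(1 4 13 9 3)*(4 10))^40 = ((13)(1 7 4 10 2 9 3)(5 11 6))^40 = (13)(1 9 10 7 3 2 4)(5 11 6)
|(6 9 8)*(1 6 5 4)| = |(1 6 9 8 5 4)| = 6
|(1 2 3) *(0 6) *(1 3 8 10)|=4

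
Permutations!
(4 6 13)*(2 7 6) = (2 7 6 13 4) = [0, 1, 7, 3, 2, 5, 13, 6, 8, 9, 10, 11, 12, 4]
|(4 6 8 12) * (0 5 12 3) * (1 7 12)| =9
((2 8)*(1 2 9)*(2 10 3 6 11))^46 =(1 8 11 3)(2 6 10 9)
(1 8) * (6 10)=(1 8)(6 10)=[0, 8, 2, 3, 4, 5, 10, 7, 1, 9, 6]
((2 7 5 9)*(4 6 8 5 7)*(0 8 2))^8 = ((0 8 5 9)(2 4 6))^8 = (9)(2 6 4)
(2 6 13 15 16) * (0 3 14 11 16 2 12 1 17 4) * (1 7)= (0 3 14 11 16 12 7 1 17 4)(2 6 13 15)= [3, 17, 6, 14, 0, 5, 13, 1, 8, 9, 10, 16, 7, 15, 11, 2, 12, 4]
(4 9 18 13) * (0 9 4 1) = [9, 0, 2, 3, 4, 5, 6, 7, 8, 18, 10, 11, 12, 1, 14, 15, 16, 17, 13] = (0 9 18 13 1)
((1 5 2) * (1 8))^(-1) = (1 8 2 5) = ((1 5 2 8))^(-1)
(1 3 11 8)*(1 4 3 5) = [0, 5, 2, 11, 3, 1, 6, 7, 4, 9, 10, 8] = (1 5)(3 11 8 4)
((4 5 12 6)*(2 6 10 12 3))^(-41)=(2 3 5 4 6)(10 12)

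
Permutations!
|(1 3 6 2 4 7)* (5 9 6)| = 8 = |(1 3 5 9 6 2 4 7)|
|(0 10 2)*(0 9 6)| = 5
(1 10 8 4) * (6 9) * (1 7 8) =[0, 10, 2, 3, 7, 5, 9, 8, 4, 6, 1] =(1 10)(4 7 8)(6 9)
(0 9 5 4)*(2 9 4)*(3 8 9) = [4, 1, 3, 8, 0, 2, 6, 7, 9, 5] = (0 4)(2 3 8 9 5)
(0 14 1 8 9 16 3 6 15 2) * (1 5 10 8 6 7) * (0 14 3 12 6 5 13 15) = (0 3 7 1 5 10 8 9 16 12 6)(2 14 13 15) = [3, 5, 14, 7, 4, 10, 0, 1, 9, 16, 8, 11, 6, 15, 13, 2, 12]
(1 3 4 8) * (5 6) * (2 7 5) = (1 3 4 8)(2 7 5 6) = [0, 3, 7, 4, 8, 6, 2, 5, 1]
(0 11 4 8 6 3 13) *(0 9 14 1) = (0 11 4 8 6 3 13 9 14 1) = [11, 0, 2, 13, 8, 5, 3, 7, 6, 14, 10, 4, 12, 9, 1]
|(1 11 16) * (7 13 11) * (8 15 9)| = 15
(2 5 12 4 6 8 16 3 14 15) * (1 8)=(1 8 16 3 14 15 2 5 12 4 6)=[0, 8, 5, 14, 6, 12, 1, 7, 16, 9, 10, 11, 4, 13, 15, 2, 3]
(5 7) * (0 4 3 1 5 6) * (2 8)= (0 4 3 1 5 7 6)(2 8)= [4, 5, 8, 1, 3, 7, 0, 6, 2]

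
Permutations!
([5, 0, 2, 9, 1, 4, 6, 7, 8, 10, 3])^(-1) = (0 1 4 5)(3 10 9)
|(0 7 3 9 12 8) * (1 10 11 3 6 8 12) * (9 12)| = |(0 7 6 8)(1 10 11 3 12 9)| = 12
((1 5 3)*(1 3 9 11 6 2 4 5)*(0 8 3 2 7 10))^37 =(0 4 6 8 5 7 3 9 10 2 11)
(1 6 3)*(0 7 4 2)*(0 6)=(0 7 4 2 6 3 1)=[7, 0, 6, 1, 2, 5, 3, 4]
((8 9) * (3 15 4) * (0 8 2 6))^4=((0 8 9 2 6)(3 15 4))^4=(0 6 2 9 8)(3 15 4)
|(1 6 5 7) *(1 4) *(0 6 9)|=|(0 6 5 7 4 1 9)|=7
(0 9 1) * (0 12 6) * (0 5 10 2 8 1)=[9, 12, 8, 3, 4, 10, 5, 7, 1, 0, 2, 11, 6]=(0 9)(1 12 6 5 10 2 8)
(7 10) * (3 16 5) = (3 16 5)(7 10) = [0, 1, 2, 16, 4, 3, 6, 10, 8, 9, 7, 11, 12, 13, 14, 15, 5]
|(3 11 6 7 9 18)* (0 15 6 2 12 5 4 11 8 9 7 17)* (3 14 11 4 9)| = |(0 15 6 17)(2 12 5 9 18 14 11)(3 8)| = 28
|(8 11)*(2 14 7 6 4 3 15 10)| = 8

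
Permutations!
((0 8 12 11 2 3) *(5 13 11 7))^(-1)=((0 8 12 7 5 13 11 2 3))^(-1)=(0 3 2 11 13 5 7 12 8)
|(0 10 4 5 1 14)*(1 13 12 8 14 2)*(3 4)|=18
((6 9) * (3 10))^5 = ((3 10)(6 9))^5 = (3 10)(6 9)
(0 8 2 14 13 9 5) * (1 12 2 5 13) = (0 8 5)(1 12 2 14)(9 13) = [8, 12, 14, 3, 4, 0, 6, 7, 5, 13, 10, 11, 2, 9, 1]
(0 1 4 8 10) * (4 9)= (0 1 9 4 8 10)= [1, 9, 2, 3, 8, 5, 6, 7, 10, 4, 0]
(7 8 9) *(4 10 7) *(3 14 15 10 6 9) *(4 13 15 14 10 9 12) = (3 10 7 8)(4 6 12)(9 13 15) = [0, 1, 2, 10, 6, 5, 12, 8, 3, 13, 7, 11, 4, 15, 14, 9]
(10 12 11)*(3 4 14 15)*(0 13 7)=(0 13 7)(3 4 14 15)(10 12 11)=[13, 1, 2, 4, 14, 5, 6, 0, 8, 9, 12, 10, 11, 7, 15, 3]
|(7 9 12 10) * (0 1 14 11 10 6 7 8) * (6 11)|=|(0 1 14 6 7 9 12 11 10 8)|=10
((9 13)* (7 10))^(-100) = (13)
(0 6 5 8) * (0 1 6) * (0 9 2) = [9, 6, 0, 3, 4, 8, 5, 7, 1, 2] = (0 9 2)(1 6 5 8)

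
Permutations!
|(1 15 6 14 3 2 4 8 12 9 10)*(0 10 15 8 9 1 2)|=9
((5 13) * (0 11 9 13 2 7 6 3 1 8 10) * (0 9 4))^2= ((0 11 4)(1 8 10 9 13 5 2 7 6 3))^2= (0 4 11)(1 10 13 2 6)(3 8 9 5 7)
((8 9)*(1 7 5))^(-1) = (1 5 7)(8 9)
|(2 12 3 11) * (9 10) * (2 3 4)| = 6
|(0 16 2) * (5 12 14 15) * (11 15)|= |(0 16 2)(5 12 14 11 15)|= 15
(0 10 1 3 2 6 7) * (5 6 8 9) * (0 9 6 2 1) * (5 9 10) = (0 5 2 8 6 7 10)(1 3) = [5, 3, 8, 1, 4, 2, 7, 10, 6, 9, 0]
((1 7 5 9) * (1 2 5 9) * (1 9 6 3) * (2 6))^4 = (1 9 7 6 2 3 5) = ((1 7 2 5 9 6 3))^4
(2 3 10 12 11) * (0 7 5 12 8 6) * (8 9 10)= (0 7 5 12 11 2 3 8 6)(9 10)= [7, 1, 3, 8, 4, 12, 0, 5, 6, 10, 9, 2, 11]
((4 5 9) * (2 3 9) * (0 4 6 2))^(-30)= (2 9)(3 6)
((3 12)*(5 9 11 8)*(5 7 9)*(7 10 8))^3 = ((3 12)(7 9 11)(8 10))^3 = (3 12)(8 10)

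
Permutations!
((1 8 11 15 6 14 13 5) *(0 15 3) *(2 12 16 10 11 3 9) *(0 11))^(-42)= (0 14 1 11 12)(2 10 6 5 3)(8 9 16 15 13)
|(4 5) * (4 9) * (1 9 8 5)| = 6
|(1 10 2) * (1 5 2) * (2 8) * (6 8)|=4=|(1 10)(2 5 6 8)|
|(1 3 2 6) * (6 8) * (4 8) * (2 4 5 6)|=|(1 3 4 8 2 5 6)|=7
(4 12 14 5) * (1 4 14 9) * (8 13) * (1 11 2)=(1 4 12 9 11 2)(5 14)(8 13)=[0, 4, 1, 3, 12, 14, 6, 7, 13, 11, 10, 2, 9, 8, 5]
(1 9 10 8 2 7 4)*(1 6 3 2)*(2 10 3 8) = (1 9 3 10 2 7 4 6 8) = [0, 9, 7, 10, 6, 5, 8, 4, 1, 3, 2]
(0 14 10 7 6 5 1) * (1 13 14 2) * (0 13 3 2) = (1 13 14 10 7 6 5 3 2) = [0, 13, 1, 2, 4, 3, 5, 6, 8, 9, 7, 11, 12, 14, 10]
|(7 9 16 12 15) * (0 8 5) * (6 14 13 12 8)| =11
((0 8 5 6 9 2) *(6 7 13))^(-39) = (0 8 5 7 13 6 9 2)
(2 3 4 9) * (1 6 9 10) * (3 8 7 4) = (1 6 9 2 8 7 4 10) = [0, 6, 8, 3, 10, 5, 9, 4, 7, 2, 1]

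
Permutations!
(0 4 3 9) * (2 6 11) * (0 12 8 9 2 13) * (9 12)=(0 4 3 2 6 11 13)(8 12)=[4, 1, 6, 2, 3, 5, 11, 7, 12, 9, 10, 13, 8, 0]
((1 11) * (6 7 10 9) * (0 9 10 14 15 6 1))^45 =(0 9 1 11)(6 7 14 15) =((0 9 1 11)(6 7 14 15))^45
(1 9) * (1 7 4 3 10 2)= (1 9 7 4 3 10 2)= [0, 9, 1, 10, 3, 5, 6, 4, 8, 7, 2]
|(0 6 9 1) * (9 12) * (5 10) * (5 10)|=|(0 6 12 9 1)|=5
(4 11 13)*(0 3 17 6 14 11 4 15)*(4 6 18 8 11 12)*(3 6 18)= (0 6 14 12 4 18 8 11 13 15)(3 17)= [6, 1, 2, 17, 18, 5, 14, 7, 11, 9, 10, 13, 4, 15, 12, 0, 16, 3, 8]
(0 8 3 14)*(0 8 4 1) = [4, 0, 2, 14, 1, 5, 6, 7, 3, 9, 10, 11, 12, 13, 8] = (0 4 1)(3 14 8)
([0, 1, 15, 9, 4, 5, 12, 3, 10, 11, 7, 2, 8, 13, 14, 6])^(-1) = [0, 1, 11, 7, 4, 5, 15, 10, 12, 3, 8, 9, 6, 13, 14, 2]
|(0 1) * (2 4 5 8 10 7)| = 6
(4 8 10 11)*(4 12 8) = (8 10 11 12) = [0, 1, 2, 3, 4, 5, 6, 7, 10, 9, 11, 12, 8]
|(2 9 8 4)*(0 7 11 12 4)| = |(0 7 11 12 4 2 9 8)| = 8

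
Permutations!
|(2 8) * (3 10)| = |(2 8)(3 10)| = 2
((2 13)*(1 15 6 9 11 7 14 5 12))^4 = (1 11 12 9 5 6 14 15 7)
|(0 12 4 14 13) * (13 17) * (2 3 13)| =8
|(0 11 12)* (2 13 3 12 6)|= 7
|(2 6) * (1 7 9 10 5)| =|(1 7 9 10 5)(2 6)| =10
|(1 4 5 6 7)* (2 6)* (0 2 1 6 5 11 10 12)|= 8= |(0 2 5 1 4 11 10 12)(6 7)|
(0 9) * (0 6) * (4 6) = [9, 1, 2, 3, 6, 5, 0, 7, 8, 4] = (0 9 4 6)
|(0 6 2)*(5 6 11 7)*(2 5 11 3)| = |(0 3 2)(5 6)(7 11)| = 6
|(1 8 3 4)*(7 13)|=4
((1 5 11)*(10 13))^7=(1 5 11)(10 13)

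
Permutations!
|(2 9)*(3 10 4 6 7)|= 10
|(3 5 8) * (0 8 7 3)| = 6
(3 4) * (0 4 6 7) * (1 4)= (0 1 4 3 6 7)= [1, 4, 2, 6, 3, 5, 7, 0]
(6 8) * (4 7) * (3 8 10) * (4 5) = (3 8 6 10)(4 7 5) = [0, 1, 2, 8, 7, 4, 10, 5, 6, 9, 3]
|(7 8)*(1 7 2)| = 4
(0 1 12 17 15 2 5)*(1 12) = (0 12 17 15 2 5) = [12, 1, 5, 3, 4, 0, 6, 7, 8, 9, 10, 11, 17, 13, 14, 2, 16, 15]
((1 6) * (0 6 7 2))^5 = ((0 6 1 7 2))^5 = (7)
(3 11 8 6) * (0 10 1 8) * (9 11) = (0 10 1 8 6 3 9 11) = [10, 8, 2, 9, 4, 5, 3, 7, 6, 11, 1, 0]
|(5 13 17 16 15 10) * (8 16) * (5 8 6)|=|(5 13 17 6)(8 16 15 10)|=4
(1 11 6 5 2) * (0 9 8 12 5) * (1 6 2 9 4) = (0 4 1 11 2 6)(5 9 8 12) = [4, 11, 6, 3, 1, 9, 0, 7, 12, 8, 10, 2, 5]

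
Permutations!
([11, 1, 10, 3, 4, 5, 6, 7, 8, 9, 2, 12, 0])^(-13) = [12, 1, 10, 3, 4, 5, 6, 7, 8, 9, 2, 0, 11]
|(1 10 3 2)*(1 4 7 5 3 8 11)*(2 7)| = 12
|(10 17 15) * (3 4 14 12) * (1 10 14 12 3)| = 8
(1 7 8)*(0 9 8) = [9, 7, 2, 3, 4, 5, 6, 0, 1, 8] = (0 9 8 1 7)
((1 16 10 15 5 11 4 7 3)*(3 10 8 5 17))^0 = ((1 16 8 5 11 4 7 10 15 17 3))^0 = (17)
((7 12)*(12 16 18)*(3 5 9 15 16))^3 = (3 15 12 5 16 7 9 18)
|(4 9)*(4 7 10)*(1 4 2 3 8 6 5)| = 10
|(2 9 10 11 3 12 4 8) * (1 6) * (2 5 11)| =6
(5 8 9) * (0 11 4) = (0 11 4)(5 8 9) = [11, 1, 2, 3, 0, 8, 6, 7, 9, 5, 10, 4]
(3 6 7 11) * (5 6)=(3 5 6 7 11)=[0, 1, 2, 5, 4, 6, 7, 11, 8, 9, 10, 3]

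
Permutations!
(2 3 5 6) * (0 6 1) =(0 6 2 3 5 1) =[6, 0, 3, 5, 4, 1, 2]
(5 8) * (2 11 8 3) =(2 11 8 5 3) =[0, 1, 11, 2, 4, 3, 6, 7, 5, 9, 10, 8]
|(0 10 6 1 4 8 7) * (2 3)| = |(0 10 6 1 4 8 7)(2 3)| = 14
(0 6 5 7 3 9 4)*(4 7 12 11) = (0 6 5 12 11 4)(3 9 7) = [6, 1, 2, 9, 0, 12, 5, 3, 8, 7, 10, 4, 11]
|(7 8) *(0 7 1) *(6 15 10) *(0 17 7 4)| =12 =|(0 4)(1 17 7 8)(6 15 10)|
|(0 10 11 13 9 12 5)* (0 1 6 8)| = 10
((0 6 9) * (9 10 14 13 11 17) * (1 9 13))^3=(17)(0 14)(1 6)(9 10)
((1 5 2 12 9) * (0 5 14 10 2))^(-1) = ((0 5)(1 14 10 2 12 9))^(-1) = (0 5)(1 9 12 2 10 14)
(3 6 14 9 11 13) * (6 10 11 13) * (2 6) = (2 6 14 9 13 3 10 11) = [0, 1, 6, 10, 4, 5, 14, 7, 8, 13, 11, 2, 12, 3, 9]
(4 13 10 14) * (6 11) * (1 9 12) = (1 9 12)(4 13 10 14)(6 11) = [0, 9, 2, 3, 13, 5, 11, 7, 8, 12, 14, 6, 1, 10, 4]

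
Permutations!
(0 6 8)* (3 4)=(0 6 8)(3 4)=[6, 1, 2, 4, 3, 5, 8, 7, 0]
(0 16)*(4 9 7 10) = (0 16)(4 9 7 10) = [16, 1, 2, 3, 9, 5, 6, 10, 8, 7, 4, 11, 12, 13, 14, 15, 0]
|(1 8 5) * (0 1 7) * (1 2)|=6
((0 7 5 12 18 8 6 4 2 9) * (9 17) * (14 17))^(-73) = ((0 7 5 12 18 8 6 4 2 14 17 9))^(-73) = (0 9 17 14 2 4 6 8 18 12 5 7)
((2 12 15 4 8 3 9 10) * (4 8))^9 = ((2 12 15 8 3 9 10))^9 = (2 15 3 10 12 8 9)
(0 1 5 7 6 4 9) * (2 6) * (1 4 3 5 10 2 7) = (0 4 9)(1 10 2 6 3 5) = [4, 10, 6, 5, 9, 1, 3, 7, 8, 0, 2]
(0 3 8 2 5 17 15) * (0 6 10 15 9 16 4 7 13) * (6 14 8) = (0 3 6 10 15 14 8 2 5 17 9 16 4 7 13) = [3, 1, 5, 6, 7, 17, 10, 13, 2, 16, 15, 11, 12, 0, 8, 14, 4, 9]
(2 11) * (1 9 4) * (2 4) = (1 9 2 11 4) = [0, 9, 11, 3, 1, 5, 6, 7, 8, 2, 10, 4]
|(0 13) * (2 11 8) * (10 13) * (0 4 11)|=|(0 10 13 4 11 8 2)|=7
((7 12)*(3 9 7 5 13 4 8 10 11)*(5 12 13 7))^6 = (3 8 7)(4 5 11)(9 10 13)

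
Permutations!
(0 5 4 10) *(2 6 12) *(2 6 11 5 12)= [12, 1, 11, 3, 10, 4, 2, 7, 8, 9, 0, 5, 6]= (0 12 6 2 11 5 4 10)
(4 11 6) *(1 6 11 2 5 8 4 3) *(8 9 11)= (1 6 3)(2 5 9 11 8 4)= [0, 6, 5, 1, 2, 9, 3, 7, 4, 11, 10, 8]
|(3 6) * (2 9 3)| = 4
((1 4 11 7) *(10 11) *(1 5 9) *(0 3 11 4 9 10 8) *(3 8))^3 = (0 8)(1 9)(3 5)(4 7)(10 11)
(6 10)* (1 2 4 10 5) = (1 2 4 10 6 5) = [0, 2, 4, 3, 10, 1, 5, 7, 8, 9, 6]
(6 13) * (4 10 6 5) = (4 10 6 13 5) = [0, 1, 2, 3, 10, 4, 13, 7, 8, 9, 6, 11, 12, 5]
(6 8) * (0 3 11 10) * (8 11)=[3, 1, 2, 8, 4, 5, 11, 7, 6, 9, 0, 10]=(0 3 8 6 11 10)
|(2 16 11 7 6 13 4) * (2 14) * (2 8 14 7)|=|(2 16 11)(4 7 6 13)(8 14)|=12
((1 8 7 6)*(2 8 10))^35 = ((1 10 2 8 7 6))^35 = (1 6 7 8 2 10)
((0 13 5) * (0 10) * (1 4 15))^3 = ((0 13 5 10)(1 4 15))^3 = (15)(0 10 5 13)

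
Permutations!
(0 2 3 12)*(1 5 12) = (0 2 3 1 5 12) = [2, 5, 3, 1, 4, 12, 6, 7, 8, 9, 10, 11, 0]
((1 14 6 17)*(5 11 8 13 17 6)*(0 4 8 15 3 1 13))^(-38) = (17)(0 4 8)(1 15 5)(3 11 14)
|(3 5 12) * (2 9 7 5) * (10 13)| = 6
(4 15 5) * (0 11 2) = (0 11 2)(4 15 5) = [11, 1, 0, 3, 15, 4, 6, 7, 8, 9, 10, 2, 12, 13, 14, 5]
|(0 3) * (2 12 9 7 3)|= 6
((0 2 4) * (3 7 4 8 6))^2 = ((0 2 8 6 3 7 4))^2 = (0 8 3 4 2 6 7)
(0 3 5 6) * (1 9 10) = (0 3 5 6)(1 9 10) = [3, 9, 2, 5, 4, 6, 0, 7, 8, 10, 1]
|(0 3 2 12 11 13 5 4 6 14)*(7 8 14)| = |(0 3 2 12 11 13 5 4 6 7 8 14)| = 12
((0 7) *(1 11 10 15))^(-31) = (0 7)(1 11 10 15)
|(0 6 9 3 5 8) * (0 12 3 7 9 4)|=12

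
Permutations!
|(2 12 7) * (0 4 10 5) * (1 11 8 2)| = 12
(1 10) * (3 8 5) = (1 10)(3 8 5) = [0, 10, 2, 8, 4, 3, 6, 7, 5, 9, 1]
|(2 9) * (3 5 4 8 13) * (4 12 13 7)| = |(2 9)(3 5 12 13)(4 8 7)| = 12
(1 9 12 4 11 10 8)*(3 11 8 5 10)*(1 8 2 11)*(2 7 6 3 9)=(1 2 11 9 12 4 7 6 3)(5 10)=[0, 2, 11, 1, 7, 10, 3, 6, 8, 12, 5, 9, 4]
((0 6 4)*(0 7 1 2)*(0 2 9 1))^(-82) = (9)(0 4)(6 7)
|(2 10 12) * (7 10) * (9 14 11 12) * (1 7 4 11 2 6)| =10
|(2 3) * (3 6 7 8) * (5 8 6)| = |(2 5 8 3)(6 7)| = 4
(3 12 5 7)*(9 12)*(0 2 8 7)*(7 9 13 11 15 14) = (0 2 8 9 12 5)(3 13 11 15 14 7) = [2, 1, 8, 13, 4, 0, 6, 3, 9, 12, 10, 15, 5, 11, 7, 14]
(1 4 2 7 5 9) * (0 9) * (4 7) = [9, 7, 4, 3, 2, 0, 6, 5, 8, 1] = (0 9 1 7 5)(2 4)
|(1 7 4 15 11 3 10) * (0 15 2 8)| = |(0 15 11 3 10 1 7 4 2 8)| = 10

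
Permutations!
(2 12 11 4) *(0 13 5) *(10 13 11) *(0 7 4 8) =(0 11 8)(2 12 10 13 5 7 4) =[11, 1, 12, 3, 2, 7, 6, 4, 0, 9, 13, 8, 10, 5]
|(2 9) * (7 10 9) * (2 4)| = |(2 7 10 9 4)| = 5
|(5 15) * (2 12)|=2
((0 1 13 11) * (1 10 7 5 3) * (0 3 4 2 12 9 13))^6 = (0 12)(1 2)(3 4)(5 11)(7 13)(9 10) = ((0 10 7 5 4 2 12 9 13 11 3 1))^6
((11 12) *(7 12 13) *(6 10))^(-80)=(13)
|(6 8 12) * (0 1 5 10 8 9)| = 8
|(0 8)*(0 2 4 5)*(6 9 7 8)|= |(0 6 9 7 8 2 4 5)|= 8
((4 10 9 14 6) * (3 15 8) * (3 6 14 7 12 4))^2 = ((3 15 8 6)(4 10 9 7 12))^2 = (3 8)(4 9 12 10 7)(6 15)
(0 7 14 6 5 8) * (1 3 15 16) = (0 7 14 6 5 8)(1 3 15 16) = [7, 3, 2, 15, 4, 8, 5, 14, 0, 9, 10, 11, 12, 13, 6, 16, 1]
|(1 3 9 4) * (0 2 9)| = 6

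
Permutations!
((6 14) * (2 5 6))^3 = (2 14 6 5)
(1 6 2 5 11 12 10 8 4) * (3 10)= (1 6 2 5 11 12 3 10 8 4)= [0, 6, 5, 10, 1, 11, 2, 7, 4, 9, 8, 12, 3]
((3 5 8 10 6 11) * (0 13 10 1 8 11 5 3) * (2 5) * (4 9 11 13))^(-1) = ((0 4 9 11)(1 8)(2 5 13 10 6))^(-1) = (0 11 9 4)(1 8)(2 6 10 13 5)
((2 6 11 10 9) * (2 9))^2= (2 11)(6 10)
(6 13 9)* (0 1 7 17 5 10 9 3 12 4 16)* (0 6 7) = (0 1)(3 12 4 16 6 13)(5 10 9 7 17) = [1, 0, 2, 12, 16, 10, 13, 17, 8, 7, 9, 11, 4, 3, 14, 15, 6, 5]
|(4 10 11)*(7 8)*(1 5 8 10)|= 7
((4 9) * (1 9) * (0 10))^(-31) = (0 10)(1 4 9)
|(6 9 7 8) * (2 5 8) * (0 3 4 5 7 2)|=|(0 3 4 5 8 6 9 2 7)|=9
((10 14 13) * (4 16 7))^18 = ((4 16 7)(10 14 13))^18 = (16)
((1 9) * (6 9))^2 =(1 9 6)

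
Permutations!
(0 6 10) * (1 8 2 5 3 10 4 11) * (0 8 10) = (0 6 4 11 1 10 8 2 5 3) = [6, 10, 5, 0, 11, 3, 4, 7, 2, 9, 8, 1]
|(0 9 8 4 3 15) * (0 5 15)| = 10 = |(0 9 8 4 3)(5 15)|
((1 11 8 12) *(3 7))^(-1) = ((1 11 8 12)(3 7))^(-1) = (1 12 8 11)(3 7)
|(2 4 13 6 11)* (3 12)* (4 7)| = |(2 7 4 13 6 11)(3 12)| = 6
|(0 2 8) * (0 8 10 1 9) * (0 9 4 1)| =|(0 2 10)(1 4)| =6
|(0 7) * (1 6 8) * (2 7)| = |(0 2 7)(1 6 8)| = 3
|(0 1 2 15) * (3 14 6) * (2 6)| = 7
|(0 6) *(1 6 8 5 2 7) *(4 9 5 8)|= 8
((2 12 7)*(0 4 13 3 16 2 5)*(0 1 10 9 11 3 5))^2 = ((0 4 13 5 1 10 9 11 3 16 2 12 7))^2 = (0 13 1 9 3 2 7 4 5 10 11 16 12)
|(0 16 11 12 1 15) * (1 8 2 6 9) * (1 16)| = |(0 1 15)(2 6 9 16 11 12 8)| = 21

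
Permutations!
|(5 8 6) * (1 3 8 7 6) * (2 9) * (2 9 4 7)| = 15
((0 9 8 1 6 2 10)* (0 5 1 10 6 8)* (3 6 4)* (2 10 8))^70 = (10)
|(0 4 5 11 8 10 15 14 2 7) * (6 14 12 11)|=35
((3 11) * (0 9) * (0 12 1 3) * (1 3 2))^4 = (0 11 3 12 9)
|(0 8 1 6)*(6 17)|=|(0 8 1 17 6)|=5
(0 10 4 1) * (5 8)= (0 10 4 1)(5 8)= [10, 0, 2, 3, 1, 8, 6, 7, 5, 9, 4]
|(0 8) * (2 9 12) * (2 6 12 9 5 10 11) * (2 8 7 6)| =9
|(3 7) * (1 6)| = 2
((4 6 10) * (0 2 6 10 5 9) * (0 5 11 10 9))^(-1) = ((0 2 6 11 10 4 9 5))^(-1) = (0 5 9 4 10 11 6 2)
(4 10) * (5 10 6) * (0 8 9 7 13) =[8, 1, 2, 3, 6, 10, 5, 13, 9, 7, 4, 11, 12, 0] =(0 8 9 7 13)(4 6 5 10)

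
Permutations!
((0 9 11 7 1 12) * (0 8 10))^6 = ((0 9 11 7 1 12 8 10))^6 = (0 8 1 11)(7 9 10 12)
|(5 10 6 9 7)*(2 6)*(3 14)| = |(2 6 9 7 5 10)(3 14)| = 6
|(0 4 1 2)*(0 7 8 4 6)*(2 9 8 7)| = |(0 6)(1 9 8 4)| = 4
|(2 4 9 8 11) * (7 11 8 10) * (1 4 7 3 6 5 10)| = |(1 4 9)(2 7 11)(3 6 5 10)| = 12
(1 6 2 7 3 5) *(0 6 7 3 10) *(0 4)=(0 6 2 3 5 1 7 10 4)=[6, 7, 3, 5, 0, 1, 2, 10, 8, 9, 4]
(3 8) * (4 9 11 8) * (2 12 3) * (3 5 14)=[0, 1, 12, 4, 9, 14, 6, 7, 2, 11, 10, 8, 5, 13, 3]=(2 12 5 14 3 4 9 11 8)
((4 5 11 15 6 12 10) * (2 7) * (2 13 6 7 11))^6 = (2 12 15 4 13)(5 6 11 10 7)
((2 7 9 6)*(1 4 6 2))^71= ((1 4 6)(2 7 9))^71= (1 6 4)(2 9 7)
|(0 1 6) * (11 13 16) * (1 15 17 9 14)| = |(0 15 17 9 14 1 6)(11 13 16)| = 21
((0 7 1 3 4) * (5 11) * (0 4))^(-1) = (0 3 1 7)(5 11)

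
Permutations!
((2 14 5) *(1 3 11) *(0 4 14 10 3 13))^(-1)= (0 13 1 11 3 10 2 5 14 4)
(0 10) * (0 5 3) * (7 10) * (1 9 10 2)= [7, 9, 1, 0, 4, 3, 6, 2, 8, 10, 5]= (0 7 2 1 9 10 5 3)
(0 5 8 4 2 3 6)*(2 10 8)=(0 5 2 3 6)(4 10 8)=[5, 1, 3, 6, 10, 2, 0, 7, 4, 9, 8]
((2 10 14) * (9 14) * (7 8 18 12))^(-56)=((2 10 9 14)(7 8 18 12))^(-56)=(18)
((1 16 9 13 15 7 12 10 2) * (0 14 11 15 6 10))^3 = (0 15)(1 13 2 9 10 16 6)(7 14)(11 12)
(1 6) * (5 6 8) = [0, 8, 2, 3, 4, 6, 1, 7, 5] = (1 8 5 6)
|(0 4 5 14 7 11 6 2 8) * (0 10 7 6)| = |(0 4 5 14 6 2 8 10 7 11)| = 10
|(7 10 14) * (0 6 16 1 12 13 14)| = 9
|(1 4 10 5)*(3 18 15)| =12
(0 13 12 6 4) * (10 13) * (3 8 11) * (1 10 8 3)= (0 8 11 1 10 13 12 6 4)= [8, 10, 2, 3, 0, 5, 4, 7, 11, 9, 13, 1, 6, 12]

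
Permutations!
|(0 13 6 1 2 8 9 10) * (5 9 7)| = 10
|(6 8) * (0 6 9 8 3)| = 6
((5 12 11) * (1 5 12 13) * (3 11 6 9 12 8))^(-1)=(1 13 5)(3 8 11)(6 12 9)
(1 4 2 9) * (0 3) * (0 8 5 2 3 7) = (0 7)(1 4 3 8 5 2 9) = [7, 4, 9, 8, 3, 2, 6, 0, 5, 1]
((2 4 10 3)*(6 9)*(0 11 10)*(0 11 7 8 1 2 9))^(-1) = (0 6 9 3 10 11 4 2 1 8 7)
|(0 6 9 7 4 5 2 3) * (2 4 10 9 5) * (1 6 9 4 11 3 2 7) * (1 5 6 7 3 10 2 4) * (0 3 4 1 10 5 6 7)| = 6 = |(0 9 6 7 2 1)(5 11)|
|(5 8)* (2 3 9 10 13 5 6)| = 8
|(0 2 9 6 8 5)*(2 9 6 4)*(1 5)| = |(0 9 4 2 6 8 1 5)| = 8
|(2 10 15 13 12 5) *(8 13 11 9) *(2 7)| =10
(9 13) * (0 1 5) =(0 1 5)(9 13) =[1, 5, 2, 3, 4, 0, 6, 7, 8, 13, 10, 11, 12, 9]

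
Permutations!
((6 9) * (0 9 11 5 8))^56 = (0 6 5)(8 9 11)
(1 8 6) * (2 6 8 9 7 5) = (1 9 7 5 2 6) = [0, 9, 6, 3, 4, 2, 1, 5, 8, 7]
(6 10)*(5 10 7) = [0, 1, 2, 3, 4, 10, 7, 5, 8, 9, 6] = (5 10 6 7)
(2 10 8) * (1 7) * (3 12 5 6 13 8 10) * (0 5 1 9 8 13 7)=(13)(0 5 6 7 9 8 2 3 12 1)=[5, 0, 3, 12, 4, 6, 7, 9, 2, 8, 10, 11, 1, 13]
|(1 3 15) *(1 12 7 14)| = 6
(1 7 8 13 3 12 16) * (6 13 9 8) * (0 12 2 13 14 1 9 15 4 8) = [12, 7, 13, 2, 8, 5, 14, 6, 15, 0, 10, 11, 16, 3, 1, 4, 9] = (0 12 16 9)(1 7 6 14)(2 13 3)(4 8 15)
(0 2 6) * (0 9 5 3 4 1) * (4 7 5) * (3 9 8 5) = (0 2 6 8 5 9 4 1)(3 7) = [2, 0, 6, 7, 1, 9, 8, 3, 5, 4]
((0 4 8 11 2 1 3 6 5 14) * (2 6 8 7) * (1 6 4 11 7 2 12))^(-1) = ((0 11 4 2 6 5 14)(1 3 8 7 12))^(-1) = (0 14 5 6 2 4 11)(1 12 7 8 3)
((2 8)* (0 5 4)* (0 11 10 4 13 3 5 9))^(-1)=(0 9)(2 8)(3 13 5)(4 10 11)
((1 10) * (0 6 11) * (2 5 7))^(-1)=(0 11 6)(1 10)(2 7 5)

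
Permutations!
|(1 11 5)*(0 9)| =6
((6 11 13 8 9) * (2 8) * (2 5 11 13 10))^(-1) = ((2 8 9 6 13 5 11 10))^(-1) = (2 10 11 5 13 6 9 8)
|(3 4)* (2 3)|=|(2 3 4)|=3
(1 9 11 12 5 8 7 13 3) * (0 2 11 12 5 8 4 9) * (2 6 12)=[6, 0, 11, 1, 9, 4, 12, 13, 7, 2, 10, 5, 8, 3]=(0 6 12 8 7 13 3 1)(2 11 5 4 9)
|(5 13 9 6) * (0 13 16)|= |(0 13 9 6 5 16)|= 6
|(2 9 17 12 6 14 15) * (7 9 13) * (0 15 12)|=21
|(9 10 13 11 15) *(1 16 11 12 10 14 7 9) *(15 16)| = |(1 15)(7 9 14)(10 13 12)(11 16)| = 6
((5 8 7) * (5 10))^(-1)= ((5 8 7 10))^(-1)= (5 10 7 8)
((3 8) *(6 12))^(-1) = ((3 8)(6 12))^(-1) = (3 8)(6 12)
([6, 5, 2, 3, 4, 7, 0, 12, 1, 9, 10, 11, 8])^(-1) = [6, 8, 2, 3, 4, 1, 0, 5, 12, 9, 10, 11, 7]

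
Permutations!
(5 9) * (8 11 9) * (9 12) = (5 8 11 12 9) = [0, 1, 2, 3, 4, 8, 6, 7, 11, 5, 10, 12, 9]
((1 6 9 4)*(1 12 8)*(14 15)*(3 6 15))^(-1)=((1 15 14 3 6 9 4 12 8))^(-1)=(1 8 12 4 9 6 3 14 15)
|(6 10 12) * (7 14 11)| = 3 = |(6 10 12)(7 14 11)|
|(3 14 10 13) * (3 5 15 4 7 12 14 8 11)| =|(3 8 11)(4 7 12 14 10 13 5 15)| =24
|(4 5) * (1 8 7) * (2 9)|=6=|(1 8 7)(2 9)(4 5)|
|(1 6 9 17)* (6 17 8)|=|(1 17)(6 9 8)|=6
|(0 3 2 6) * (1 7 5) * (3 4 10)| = 6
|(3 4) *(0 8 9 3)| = 5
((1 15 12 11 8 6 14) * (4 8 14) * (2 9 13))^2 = (1 12 14 15 11)(2 13 9)(4 6 8)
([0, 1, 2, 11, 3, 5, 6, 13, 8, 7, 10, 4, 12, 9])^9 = [0, 1, 2, 3, 4, 5, 6, 7, 8, 9, 10, 11, 12, 13]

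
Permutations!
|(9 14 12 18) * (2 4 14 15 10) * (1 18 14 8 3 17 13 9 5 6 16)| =|(1 18 5 6 16)(2 4 8 3 17 13 9 15 10)(12 14)| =90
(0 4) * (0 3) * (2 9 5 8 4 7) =(0 7 2 9 5 8 4 3) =[7, 1, 9, 0, 3, 8, 6, 2, 4, 5]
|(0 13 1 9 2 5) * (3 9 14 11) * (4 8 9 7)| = 12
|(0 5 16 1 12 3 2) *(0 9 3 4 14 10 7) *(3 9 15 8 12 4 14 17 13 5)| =18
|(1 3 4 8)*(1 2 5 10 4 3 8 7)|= |(1 8 2 5 10 4 7)|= 7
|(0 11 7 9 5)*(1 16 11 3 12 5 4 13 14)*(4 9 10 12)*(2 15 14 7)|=|(0 3 4 13 7 10 12 5)(1 16 11 2 15 14)|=24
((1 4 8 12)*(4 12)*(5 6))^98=((1 12)(4 8)(5 6))^98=(12)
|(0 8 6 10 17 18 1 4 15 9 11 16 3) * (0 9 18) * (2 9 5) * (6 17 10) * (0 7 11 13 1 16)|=10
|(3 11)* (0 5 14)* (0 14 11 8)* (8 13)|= 6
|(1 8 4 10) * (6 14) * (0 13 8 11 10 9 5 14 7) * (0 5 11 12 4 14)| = |(0 13 8 14 6 7 5)(1 12 4 9 11 10)| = 42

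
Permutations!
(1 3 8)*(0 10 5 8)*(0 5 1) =[10, 3, 2, 5, 4, 8, 6, 7, 0, 9, 1] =(0 10 1 3 5 8)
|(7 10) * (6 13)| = 2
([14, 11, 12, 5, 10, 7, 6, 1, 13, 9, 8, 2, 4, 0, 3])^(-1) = [13, 7, 11, 14, 12, 3, 6, 5, 10, 9, 4, 1, 2, 8, 0]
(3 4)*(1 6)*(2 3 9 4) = (1 6)(2 3)(4 9) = [0, 6, 3, 2, 9, 5, 1, 7, 8, 4]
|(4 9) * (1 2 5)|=6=|(1 2 5)(4 9)|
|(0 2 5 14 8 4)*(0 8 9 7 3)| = 14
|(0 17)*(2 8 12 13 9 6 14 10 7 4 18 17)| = |(0 2 8 12 13 9 6 14 10 7 4 18 17)| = 13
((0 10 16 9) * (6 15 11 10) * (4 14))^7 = ((0 6 15 11 10 16 9)(4 14))^7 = (16)(4 14)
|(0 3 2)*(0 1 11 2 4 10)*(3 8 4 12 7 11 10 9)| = |(0 8 4 9 3 12 7 11 2 1 10)| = 11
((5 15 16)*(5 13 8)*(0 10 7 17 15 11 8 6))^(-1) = ((0 10 7 17 15 16 13 6)(5 11 8))^(-1) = (0 6 13 16 15 17 7 10)(5 8 11)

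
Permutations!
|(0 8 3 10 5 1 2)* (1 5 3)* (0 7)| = |(0 8 1 2 7)(3 10)| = 10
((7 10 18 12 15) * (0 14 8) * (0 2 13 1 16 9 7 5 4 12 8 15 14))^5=(1 18 16 8 9 2 7 13 10)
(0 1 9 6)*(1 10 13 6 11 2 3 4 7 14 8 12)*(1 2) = (0 10 13 6)(1 9 11)(2 3 4 7 14 8 12) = [10, 9, 3, 4, 7, 5, 0, 14, 12, 11, 13, 1, 2, 6, 8]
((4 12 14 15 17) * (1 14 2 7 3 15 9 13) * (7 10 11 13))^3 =((1 14 9 7 3 15 17 4 12 2 10 11 13))^3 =(1 7 17 2 13 9 15 12 11 14 3 4 10)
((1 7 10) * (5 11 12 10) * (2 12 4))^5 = (1 2 5 10 4 7 12 11)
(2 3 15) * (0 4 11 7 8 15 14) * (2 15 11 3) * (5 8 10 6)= (15)(0 4 3 14)(5 8 11 7 10 6)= [4, 1, 2, 14, 3, 8, 5, 10, 11, 9, 6, 7, 12, 13, 0, 15]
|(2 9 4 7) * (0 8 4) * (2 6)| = |(0 8 4 7 6 2 9)| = 7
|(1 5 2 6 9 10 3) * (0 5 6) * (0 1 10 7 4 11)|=|(0 5 2 1 6 9 7 4 11)(3 10)|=18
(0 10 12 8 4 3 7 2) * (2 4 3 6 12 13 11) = (0 10 13 11 2)(3 7 4 6 12 8) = [10, 1, 0, 7, 6, 5, 12, 4, 3, 9, 13, 2, 8, 11]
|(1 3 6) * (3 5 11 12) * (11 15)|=7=|(1 5 15 11 12 3 6)|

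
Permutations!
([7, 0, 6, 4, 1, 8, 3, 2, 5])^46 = [3, 6, 1, 7, 2, 5, 0, 4, 8]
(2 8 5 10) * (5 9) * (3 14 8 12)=(2 12 3 14 8 9 5 10)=[0, 1, 12, 14, 4, 10, 6, 7, 9, 5, 2, 11, 3, 13, 8]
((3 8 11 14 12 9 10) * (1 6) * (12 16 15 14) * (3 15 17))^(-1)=((1 6)(3 8 11 12 9 10 15 14 16 17))^(-1)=(1 6)(3 17 16 14 15 10 9 12 11 8)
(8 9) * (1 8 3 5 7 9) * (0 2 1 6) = [2, 8, 1, 5, 4, 7, 0, 9, 6, 3] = (0 2 1 8 6)(3 5 7 9)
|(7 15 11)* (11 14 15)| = |(7 11)(14 15)| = 2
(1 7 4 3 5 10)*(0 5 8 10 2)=(0 5 2)(1 7 4 3 8 10)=[5, 7, 0, 8, 3, 2, 6, 4, 10, 9, 1]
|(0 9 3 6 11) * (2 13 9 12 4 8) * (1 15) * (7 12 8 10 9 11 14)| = 40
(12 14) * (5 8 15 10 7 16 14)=(5 8 15 10 7 16 14 12)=[0, 1, 2, 3, 4, 8, 6, 16, 15, 9, 7, 11, 5, 13, 12, 10, 14]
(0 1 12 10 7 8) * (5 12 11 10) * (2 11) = (0 1 2 11 10 7 8)(5 12) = [1, 2, 11, 3, 4, 12, 6, 8, 0, 9, 7, 10, 5]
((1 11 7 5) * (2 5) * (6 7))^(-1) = ((1 11 6 7 2 5))^(-1) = (1 5 2 7 6 11)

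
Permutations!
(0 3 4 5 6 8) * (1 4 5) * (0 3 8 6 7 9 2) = (0 8 3 5 7 9 2)(1 4) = [8, 4, 0, 5, 1, 7, 6, 9, 3, 2]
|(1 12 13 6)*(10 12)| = 5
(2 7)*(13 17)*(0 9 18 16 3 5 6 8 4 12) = (0 9 18 16 3 5 6 8 4 12)(2 7)(13 17) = [9, 1, 7, 5, 12, 6, 8, 2, 4, 18, 10, 11, 0, 17, 14, 15, 3, 13, 16]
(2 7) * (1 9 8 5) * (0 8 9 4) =[8, 4, 7, 3, 0, 1, 6, 2, 5, 9] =(9)(0 8 5 1 4)(2 7)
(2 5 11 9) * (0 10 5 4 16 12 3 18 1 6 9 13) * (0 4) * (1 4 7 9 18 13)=(0 10 5 11 1 6 18 4 16 12 3 13 7 9 2)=[10, 6, 0, 13, 16, 11, 18, 9, 8, 2, 5, 1, 3, 7, 14, 15, 12, 17, 4]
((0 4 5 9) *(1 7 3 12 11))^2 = (0 5)(1 3 11 7 12)(4 9)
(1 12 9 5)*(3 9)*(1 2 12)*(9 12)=(2 9 5)(3 12)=[0, 1, 9, 12, 4, 2, 6, 7, 8, 5, 10, 11, 3]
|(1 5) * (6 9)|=|(1 5)(6 9)|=2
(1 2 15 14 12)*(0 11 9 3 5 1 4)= (0 11 9 3 5 1 2 15 14 12 4)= [11, 2, 15, 5, 0, 1, 6, 7, 8, 3, 10, 9, 4, 13, 12, 14]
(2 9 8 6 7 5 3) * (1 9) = (1 9 8 6 7 5 3 2) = [0, 9, 1, 2, 4, 3, 7, 5, 6, 8]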